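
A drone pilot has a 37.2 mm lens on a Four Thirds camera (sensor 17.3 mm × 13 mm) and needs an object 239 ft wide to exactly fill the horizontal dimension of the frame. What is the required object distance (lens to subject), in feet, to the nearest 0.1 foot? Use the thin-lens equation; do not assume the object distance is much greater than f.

514.0 ft

W: 239 ft × 304.8 mm/ft = 72847.20 mm.
Magnification m = w/W = dᵢ/dₒ; combined with 1/f = 1/dₒ + 1/dᵢ this gives dₒ = f·(1 + W/w).
dₒ = 37.2 mm × (1 + 72847.2/17.3) = 37.2 × 4211.8207 ≈ 156679.729 mm = 156679.729/304.8 ft = 514.041 ft.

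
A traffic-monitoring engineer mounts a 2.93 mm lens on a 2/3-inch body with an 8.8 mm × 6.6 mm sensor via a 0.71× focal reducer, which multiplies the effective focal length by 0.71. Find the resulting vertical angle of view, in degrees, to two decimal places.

115.55°

Effective focal length f = 2.93 × 0.71 = 2.0803 mm.
α = 2·arctan(6.6 / (2 × 2.0803)) = 2·arctan(1.58631) ≈ 115.5458°.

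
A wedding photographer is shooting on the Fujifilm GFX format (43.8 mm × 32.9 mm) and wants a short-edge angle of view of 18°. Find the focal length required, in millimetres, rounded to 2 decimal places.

From α = 2·arctan(h/2f) we get f = h / (2·tan(α/2)).
With h = 32.9 mm and α/2 = 9°, tan(α/2) ≈ 0.15838, so f ≈ 32.9 / 0.31677 ≈ 103.8612 mm.

103.86 mm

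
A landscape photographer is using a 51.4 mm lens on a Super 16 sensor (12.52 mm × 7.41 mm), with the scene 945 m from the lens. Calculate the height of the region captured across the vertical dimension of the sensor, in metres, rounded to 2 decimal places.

136.23 m

dₒ: 945 m = 945000 mm.
Similar triangles through the lens centre give W/dₒ = h/dᵢ; with 1/f = 1/dₒ + 1/dᵢ this gives W = h·(dₒ − f)/f.
W = 7.41 mm × (945000 − 51.4) / 51.4 = 7.41 × 18384.2140 ≈ 136227.026 mm = 136.227 m.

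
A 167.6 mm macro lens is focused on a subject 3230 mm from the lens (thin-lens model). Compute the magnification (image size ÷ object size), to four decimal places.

0.0547×

Thin lens: 1/f = 1/dₒ + 1/dᵢ → 1/dᵢ = 1/167.6 − 1/3230 = 0.0056570 mm⁻¹, so dᵢ ≈ 176.7725 mm.
Magnification m = dᵢ/dₒ = 176.7725/3230 ≈ 0.05473.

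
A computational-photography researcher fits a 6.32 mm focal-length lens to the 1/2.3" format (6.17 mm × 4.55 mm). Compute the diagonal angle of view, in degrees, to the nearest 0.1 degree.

62.5°

Sensor diagonal = √(6.17² + 4.55²) = √58.7714 ≈ 7.6663 mm.
Angle of view α = 2·arctan(d/2f) with d = 7.6663 mm and f = 6.32 mm.
d/2f = 0.60651; arctan(0.60651) ≈ 31.2371°, so α ≈ 62.4742°.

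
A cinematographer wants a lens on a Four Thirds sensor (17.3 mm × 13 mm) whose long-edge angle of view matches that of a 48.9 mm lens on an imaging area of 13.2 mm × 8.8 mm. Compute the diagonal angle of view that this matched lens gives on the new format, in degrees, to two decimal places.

Equal long-edge AOV ⇒ f₂ = f₁ · 17.3/13.2 = 48.9 × 1.31061 ≈ 64.0886 mm.
Sensor diagonal = √(17.3² + 13²) = √468.2900 ≈ 21.6400 mm.
Diagonal AOV on the new format = 2·arctan(21.6400 / (2 × 64.0886)) = 2·arctan(0.16883) ≈ 19.1656°.

19.17°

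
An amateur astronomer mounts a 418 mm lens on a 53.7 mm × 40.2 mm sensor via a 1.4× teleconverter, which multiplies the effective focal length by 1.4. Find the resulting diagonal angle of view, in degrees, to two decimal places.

6.56°

Effective focal length f = 418 × 1.4 = 585.2 mm.
Sensor diagonal = √(53.7² + 40.2²) = √4499.7300 ≈ 67.0800 mm.
α = 2·arctan(67.080 / (2 × 585.2)) = 2·arctan(0.05731) ≈ 6.5605°.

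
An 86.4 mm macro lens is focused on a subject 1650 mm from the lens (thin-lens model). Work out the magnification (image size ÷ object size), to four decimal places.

0.0553×

Thin lens: 1/f = 1/dₒ + 1/dᵢ → 1/dᵢ = 1/86.4 − 1/1650 = 0.0109680 mm⁻¹, so dᵢ ≈ 91.1742 mm.
Magnification m = dᵢ/dₒ = 91.1742/1650 ≈ 0.05526.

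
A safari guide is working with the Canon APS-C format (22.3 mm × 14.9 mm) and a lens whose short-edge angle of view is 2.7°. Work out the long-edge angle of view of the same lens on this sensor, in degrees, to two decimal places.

4.04°

From the short-edge AOV: f = 14.9 / (2·tan(1.35°)) = 14.9 / 0.04713 ≈ 316.1293 mm.
Long-edge AOV = 2·arctan(22.3 / (2 × 316.1293)) = 2·arctan(0.03527) ≈ 4.0400°.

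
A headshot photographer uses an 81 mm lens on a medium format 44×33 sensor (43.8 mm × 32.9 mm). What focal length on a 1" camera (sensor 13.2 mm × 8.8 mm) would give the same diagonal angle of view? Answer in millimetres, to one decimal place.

Sensor diagonal = √(43.8² + 32.9²) = √3000.8500 ≈ 54.7800 mm.
Sensor diagonal = √(13.2² + 8.8²) = √251.6800 ≈ 15.8644 mm.
Equal angle of view means equal diagonal/f ratio, so f₂ = f₁ · (diagonal₂/diagonal₁) = 81 × 15.8644/54.7800.
f₂ = 81 × 0.28960 ≈ 23.458 mm.

23.5 mm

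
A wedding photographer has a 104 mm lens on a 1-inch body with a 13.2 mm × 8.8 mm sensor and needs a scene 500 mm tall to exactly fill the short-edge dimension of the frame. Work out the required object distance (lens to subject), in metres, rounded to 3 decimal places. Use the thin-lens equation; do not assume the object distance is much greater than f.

Magnification m = h/W = dᵢ/dₒ; combined with 1/f = 1/dₒ + 1/dᵢ this gives dₒ = f·(1 + W/h).
dₒ = 104 mm × (1 + 500/8.8) = 104 × 57.8182 ≈ 6013.091 mm = 6.01309 m.

6.013 m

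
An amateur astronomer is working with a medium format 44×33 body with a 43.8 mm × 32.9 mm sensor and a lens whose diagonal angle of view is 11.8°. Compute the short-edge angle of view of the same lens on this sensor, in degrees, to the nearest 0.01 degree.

Sensor diagonal = √(43.8² + 32.9²) = √3000.8500 ≈ 54.7800 mm.
From the diagonal AOV: f = 54.7800 / (2·tan(5.9°)) = 54.7800 / 0.20668 ≈ 265.0476 mm.
Short-edge AOV = 2·arctan(32.9 / (2 × 265.0476)) = 2·arctan(0.06206) ≈ 7.1029°.

7.10°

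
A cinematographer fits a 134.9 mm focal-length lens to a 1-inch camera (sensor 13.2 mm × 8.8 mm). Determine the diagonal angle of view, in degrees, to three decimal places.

6.730°

Sensor diagonal = √(13.2² + 8.8²) = √251.6800 ≈ 15.8644 mm.
Angle of view α = 2·arctan(d/2f) with d = 15.8644 mm and f = 134.9 mm.
d/2f = 0.05880; arctan(0.05880) ≈ 3.3652°, so α ≈ 6.7303°.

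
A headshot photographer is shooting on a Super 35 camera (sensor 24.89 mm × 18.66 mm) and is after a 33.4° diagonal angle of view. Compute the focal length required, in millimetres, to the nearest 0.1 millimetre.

51.8 mm

Sensor diagonal = √(24.89² + 18.66²) = √967.7077 ≈ 31.1080 mm.
From α = 2·arctan(d/2f) we get f = d / (2·tan(α/2)).
With d = 31.1080 mm and α/2 = 16.7°, tan(α/2) ≈ 0.30001, so f ≈ 31.1080 / 0.60003 ≈ 51.8442 mm.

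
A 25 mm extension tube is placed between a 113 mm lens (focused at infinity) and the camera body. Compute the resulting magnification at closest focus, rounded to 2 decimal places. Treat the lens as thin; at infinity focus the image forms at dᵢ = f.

0.22×

The tube moves the image plane from f to f + e, so dᵢ = 113 + 25 = 138 mm. Focus is achieved when 1/f = 1/dₒ + 1/dᵢ, giving dₒ = 1/(1/f − 1/(f+e)).
Magnification m = dᵢ/dₒ = (f+e)·(1/f − 1/(f+e)) = e/f = 25/113 ≈ 0.2212.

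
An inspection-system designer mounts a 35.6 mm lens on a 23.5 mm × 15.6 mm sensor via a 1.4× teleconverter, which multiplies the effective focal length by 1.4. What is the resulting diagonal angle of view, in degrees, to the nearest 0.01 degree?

Effective focal length f = 35.6 × 1.4 = 49.84 mm.
Sensor diagonal = √(23.5² + 15.6²) = √795.6100 ≈ 28.2066 mm.
α = 2·arctan(28.207 / (2 × 49.84)) = 2·arctan(0.28297) ≈ 31.6000°.

31.60°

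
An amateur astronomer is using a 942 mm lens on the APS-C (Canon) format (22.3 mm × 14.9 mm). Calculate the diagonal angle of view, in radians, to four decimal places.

Sensor diagonal = √(22.3² + 14.9²) = √719.3000 ≈ 26.8198 mm.
Angle of view α = 2·arctan(d/2f) with d = 26.8198 mm and f = 942 mm.
d/2f = 0.01424; arctan(0.01424) ≈ 0.0142 rad, so α ≈ 0.0285 rad.

0.0285 rad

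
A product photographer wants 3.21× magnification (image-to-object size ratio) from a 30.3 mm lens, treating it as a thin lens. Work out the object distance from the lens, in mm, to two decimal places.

With m = dᵢ/dₒ and 1/f = 1/dₒ + 1/dᵢ, substituting dᵢ = m·dₒ gives 1/f = (1 + 1/m)/dₒ, hence dₒ = f·(1 + 1/m).
dₒ = 30.3 × (1 + 1/3.21) = 30.3 × 1.31153 ≈ 39.739 mm.

39.74 mm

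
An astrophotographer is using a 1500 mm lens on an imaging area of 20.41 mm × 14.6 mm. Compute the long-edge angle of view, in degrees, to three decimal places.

Angle of view α = 2·arctan(w/2f) with w = 20.41 mm and f = 1500 mm.
w/2f = 0.00680; arctan(0.00680) ≈ 0.3898°, so α ≈ 0.7796°.

0.780°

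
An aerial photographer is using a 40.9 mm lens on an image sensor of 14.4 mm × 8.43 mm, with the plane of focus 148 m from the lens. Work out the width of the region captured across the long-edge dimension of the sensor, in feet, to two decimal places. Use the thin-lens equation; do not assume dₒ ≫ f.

dₒ: 148 m = 148000 mm.
Similar triangles through the lens centre give W/dₒ = w/dᵢ; with 1/f = 1/dₒ + 1/dᵢ this gives W = w·(dₒ − f)/f.
W = 14.4 mm × (148000 − 40.9) / 40.9 = 14.4 × 3617.5819 ≈ 52093.179 mm = 52093.179/304.8 ft = 170.909 ft.

170.91 ft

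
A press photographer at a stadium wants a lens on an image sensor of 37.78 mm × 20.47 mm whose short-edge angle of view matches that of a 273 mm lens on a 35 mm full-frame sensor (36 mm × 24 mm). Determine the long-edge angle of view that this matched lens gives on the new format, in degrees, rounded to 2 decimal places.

9.28°

Equal short-edge AOV ⇒ f₂ = f₁ · 20.47/24 = 273 × 0.85292 ≈ 232.8462 mm.
Long-edge AOV on the new format = 2·arctan(37.78 / (2 × 232.8462)) = 2·arctan(0.08113) ≈ 9.2761°.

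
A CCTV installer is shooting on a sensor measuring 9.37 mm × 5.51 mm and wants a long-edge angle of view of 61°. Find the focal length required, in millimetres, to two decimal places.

7.95 mm

From α = 2·arctan(w/2f) we get f = w / (2·tan(α/2)).
With w = 9.37 mm and α/2 = 30.5°, tan(α/2) ≈ 0.58905, so f ≈ 9.37 / 1.17809 ≈ 7.9536 mm.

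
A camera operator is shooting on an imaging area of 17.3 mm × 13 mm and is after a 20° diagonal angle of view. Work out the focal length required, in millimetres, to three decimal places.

Sensor diagonal = √(17.3² + 13²) = √468.2900 ≈ 21.6400 mm.
From α = 2·arctan(d/2f) we get f = d / (2·tan(α/2)).
With d = 21.6400 mm and α/2 = 10°, tan(α/2) ≈ 0.17633, so f ≈ 21.6400 / 0.35265 ≈ 61.3633 mm.

61.363 mm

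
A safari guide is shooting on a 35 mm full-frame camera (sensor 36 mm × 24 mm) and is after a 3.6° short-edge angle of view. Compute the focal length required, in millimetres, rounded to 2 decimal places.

From α = 2·arctan(h/2f) we get f = h / (2·tan(α/2)).
With h = 24 mm and α/2 = 1.8°, tan(α/2) ≈ 0.03143, so f ≈ 24 / 0.06285 ≈ 381.8462 mm.

381.85 mm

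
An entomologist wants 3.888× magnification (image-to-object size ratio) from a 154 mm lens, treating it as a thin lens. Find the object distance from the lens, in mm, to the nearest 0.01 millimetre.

With m = dᵢ/dₒ and 1/f = 1/dₒ + 1/dᵢ, substituting dᵢ = m·dₒ gives 1/f = (1 + 1/m)/dₒ, hence dₒ = f·(1 + 1/m).
dₒ = 154 × (1 + 1/3.888) = 154 × 1.25720 ≈ 193.609 mm.

193.61 mm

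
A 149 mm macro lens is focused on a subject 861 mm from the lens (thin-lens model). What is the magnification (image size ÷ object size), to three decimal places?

0.209×

Thin lens: 1/f = 1/dₒ + 1/dᵢ → 1/dᵢ = 1/149 − 1/861 = 0.0055500 mm⁻¹, so dᵢ ≈ 180.1812 mm.
Magnification m = dᵢ/dₒ = 180.1812/861 ≈ 0.20927.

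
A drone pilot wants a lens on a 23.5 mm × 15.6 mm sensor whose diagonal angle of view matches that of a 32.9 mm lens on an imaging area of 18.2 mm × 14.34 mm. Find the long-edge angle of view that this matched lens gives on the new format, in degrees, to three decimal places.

Sensor diagonal = √(18.2² + 14.34²) = √536.8756 ≈ 23.1706 mm.
Sensor diagonal = √(23.5² + 15.6²) = √795.6100 ≈ 28.2066 mm.
Equal diagonal AOV ⇒ f₂ = f₁ · 28.2066/23.1706 = 32.9 × 1.21734 ≈ 40.0506 mm.
Long-edge AOV on the new format = 2·arctan(23.5 / (2 × 40.0506)) = 2·arctan(0.29338) ≈ 32.7011°.

32.701°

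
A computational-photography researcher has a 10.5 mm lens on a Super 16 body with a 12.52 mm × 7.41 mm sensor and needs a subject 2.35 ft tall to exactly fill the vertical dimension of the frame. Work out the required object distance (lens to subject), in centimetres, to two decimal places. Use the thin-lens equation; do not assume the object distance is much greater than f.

W: 2.35 ft × 304.8 mm/ft = 716.28 mm.
Magnification m = h/W = dᵢ/dₒ; combined with 1/f = 1/dₒ + 1/dᵢ this gives dₒ = f·(1 + W/h).
dₒ = 10.5 mm × (1 + 716.28/7.41) = 10.5 × 97.6640 ≈ 1025.472 mm = 102.547 cm.

102.55 cm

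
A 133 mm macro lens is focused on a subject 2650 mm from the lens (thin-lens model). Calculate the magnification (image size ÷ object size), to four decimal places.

0.0528×

Thin lens: 1/f = 1/dₒ + 1/dᵢ → 1/dᵢ = 1/133 − 1/2650 = 0.0071414 mm⁻¹, so dᵢ ≈ 140.0278 mm.
Magnification m = dᵢ/dₒ = 140.0278/2650 ≈ 0.05284.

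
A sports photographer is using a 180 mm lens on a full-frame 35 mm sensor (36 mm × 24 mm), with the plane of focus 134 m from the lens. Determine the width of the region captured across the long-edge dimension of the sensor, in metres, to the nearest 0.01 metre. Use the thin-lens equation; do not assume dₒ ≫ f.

26.76 m

dₒ: 134 m = 134000 mm.
Similar triangles through the lens centre give W/dₒ = w/dᵢ; with 1/f = 1/dₒ + 1/dᵢ this gives W = w·(dₒ − f)/f.
W = 36 mm × (134000 − 180) / 180 = 36 × 743.4444 ≈ 26764.000 mm = 26.764 m.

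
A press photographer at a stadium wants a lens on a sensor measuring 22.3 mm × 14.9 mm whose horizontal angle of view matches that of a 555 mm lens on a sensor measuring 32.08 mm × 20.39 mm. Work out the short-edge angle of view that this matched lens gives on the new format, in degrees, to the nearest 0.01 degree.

2.21°

Equal horizontal AOV ⇒ f₂ = f₁ · 22.3/32.08 = 555 × 0.69514 ≈ 385.8011 mm.
Short-edge AOV on the new format = 2·arctan(14.9 / (2 × 385.8011)) = 2·arctan(0.01931) ≈ 2.2125°.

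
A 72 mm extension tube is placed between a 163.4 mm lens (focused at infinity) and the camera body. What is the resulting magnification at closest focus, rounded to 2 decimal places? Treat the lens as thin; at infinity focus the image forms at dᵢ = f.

The tube moves the image plane from f to f + e, so dᵢ = 163.4 + 72 = 235.4 mm. Focus is achieved when 1/f = 1/dₒ + 1/dᵢ, giving dₒ = 1/(1/f − 1/(f+e)).
Magnification m = dᵢ/dₒ = (f+e)·(1/f − 1/(f+e)) = e/f = 72/163.4 ≈ 0.4406.

0.44×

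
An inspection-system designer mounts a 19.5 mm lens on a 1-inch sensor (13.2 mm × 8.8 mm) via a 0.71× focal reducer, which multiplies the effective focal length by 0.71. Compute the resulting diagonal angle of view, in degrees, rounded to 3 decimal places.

59.619°

Effective focal length f = 19.5 × 0.71 = 13.845 mm.
Sensor diagonal = √(13.2² + 8.8²) = √251.6800 ≈ 15.8644 mm.
α = 2·arctan(15.864 / (2 × 13.845)) = 2·arctan(0.57293) ≈ 59.6194°.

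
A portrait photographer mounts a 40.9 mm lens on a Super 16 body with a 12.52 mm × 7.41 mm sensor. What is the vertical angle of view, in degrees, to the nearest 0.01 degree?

10.35°

Angle of view α = 2·arctan(h/2f) with h = 7.41 mm and f = 40.9 mm.
h/2f = 0.09059; arctan(0.09059) ≈ 5.1761°, so α ≈ 10.3522°.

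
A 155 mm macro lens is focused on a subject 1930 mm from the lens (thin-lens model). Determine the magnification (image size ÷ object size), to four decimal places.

Thin lens: 1/f = 1/dₒ + 1/dᵢ → 1/dᵢ = 1/155 − 1/1930 = 0.0059335 mm⁻¹, so dᵢ ≈ 168.5352 mm.
Magnification m = dᵢ/dₒ = 168.5352/1930 ≈ 0.08732.

0.0873×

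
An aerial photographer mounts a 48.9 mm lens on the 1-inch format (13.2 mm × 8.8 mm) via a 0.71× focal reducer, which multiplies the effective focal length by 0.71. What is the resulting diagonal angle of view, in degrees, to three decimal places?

25.739°

Effective focal length f = 48.9 × 0.71 = 34.719 mm.
Sensor diagonal = √(13.2² + 8.8²) = √251.6800 ≈ 15.8644 mm.
α = 2·arctan(15.864 / (2 × 34.719)) = 2·arctan(0.22847) ≈ 25.7388°.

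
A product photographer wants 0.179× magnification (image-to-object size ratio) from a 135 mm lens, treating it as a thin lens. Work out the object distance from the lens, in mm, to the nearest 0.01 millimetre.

With m = dᵢ/dₒ and 1/f = 1/dₒ + 1/dᵢ, substituting dᵢ = m·dₒ gives 1/f = (1 + 1/m)/dₒ, hence dₒ = f·(1 + 1/m).
dₒ = 135 × (1 + 1/0.179) = 135 × 6.58659 ≈ 889.190 mm.

889.19 mm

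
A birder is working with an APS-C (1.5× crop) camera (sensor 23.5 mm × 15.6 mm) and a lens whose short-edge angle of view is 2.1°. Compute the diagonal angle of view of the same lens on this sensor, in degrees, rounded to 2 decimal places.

3.80°

From the short-edge AOV: f = 15.6 / (2·tan(1.05°)) = 15.6 / 0.03666 ≈ 425.5781 mm.
Sensor diagonal = √(23.5² + 15.6²) = √795.6100 ≈ 28.2066 mm.
Diagonal AOV = 2·arctan(28.2066 / (2 × 425.5781)) = 2·arctan(0.03314) ≈ 3.7961°.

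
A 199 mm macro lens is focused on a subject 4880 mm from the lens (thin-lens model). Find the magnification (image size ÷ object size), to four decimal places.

0.0425×

Thin lens: 1/f = 1/dₒ + 1/dᵢ → 1/dᵢ = 1/199 − 1/4880 = 0.0048202 mm⁻¹, so dᵢ ≈ 207.4599 mm.
Magnification m = dᵢ/dₒ = 207.4599/4880 ≈ 0.04251.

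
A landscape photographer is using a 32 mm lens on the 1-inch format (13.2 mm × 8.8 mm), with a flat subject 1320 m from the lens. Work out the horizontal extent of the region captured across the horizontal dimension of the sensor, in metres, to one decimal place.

544.5 m

dₒ: 1320 m = 1.32e+06 mm.
Similar triangles through the lens centre give W/dₒ = w/dᵢ; with 1/f = 1/dₒ + 1/dᵢ this gives W = w·(dₒ − f)/f.
W = 13.2 mm × (1.32e+06 − 32) / 32 = 13.2 × 41249.0000 ≈ 544486.800 mm = 544.487 m.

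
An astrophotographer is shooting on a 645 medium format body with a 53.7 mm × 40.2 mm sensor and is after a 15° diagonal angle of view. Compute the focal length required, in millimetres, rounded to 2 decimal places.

254.76 mm

Sensor diagonal = √(53.7² + 40.2²) = √4499.7300 ≈ 67.0800 mm.
From α = 2·arctan(d/2f) we get f = d / (2·tan(α/2)).
With d = 67.0800 mm and α/2 = 7.5°, tan(α/2) ≈ 0.13165, so f ≈ 67.0800 / 0.26330 ≈ 254.7617 mm.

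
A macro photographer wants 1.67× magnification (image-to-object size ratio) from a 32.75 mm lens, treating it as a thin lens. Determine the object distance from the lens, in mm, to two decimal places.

52.36 mm

With m = dᵢ/dₒ and 1/f = 1/dₒ + 1/dᵢ, substituting dᵢ = m·dₒ gives 1/f = (1 + 1/m)/dₒ, hence dₒ = f·(1 + 1/m).
dₒ = 32.75 × (1 + 1/1.67) = 32.75 × 1.59880 ≈ 52.361 mm.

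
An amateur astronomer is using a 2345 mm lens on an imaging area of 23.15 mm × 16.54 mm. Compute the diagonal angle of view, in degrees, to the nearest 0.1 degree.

Sensor diagonal = √(23.15² + 16.54²) = √809.4941 ≈ 28.4516 mm.
Angle of view α = 2·arctan(d/2f) with d = 28.4516 mm and f = 2345 mm.
d/2f = 0.00607; arctan(0.00607) ≈ 0.3476°, so α ≈ 0.6952°.

0.7°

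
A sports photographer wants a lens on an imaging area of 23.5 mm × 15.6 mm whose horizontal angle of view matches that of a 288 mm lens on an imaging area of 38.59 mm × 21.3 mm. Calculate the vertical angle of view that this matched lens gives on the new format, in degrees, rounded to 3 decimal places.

5.093°

Equal horizontal AOV ⇒ f₂ = f₁ · 23.5/38.59 = 288 × 0.60897 ≈ 175.3822 mm.
Vertical AOV on the new format = 2·arctan(15.6 / (2 × 175.3822)) = 2·arctan(0.04447) ≈ 5.0930°.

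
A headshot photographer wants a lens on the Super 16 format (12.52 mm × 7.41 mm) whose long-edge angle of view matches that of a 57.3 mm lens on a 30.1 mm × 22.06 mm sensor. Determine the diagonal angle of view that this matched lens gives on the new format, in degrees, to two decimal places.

Equal long-edge AOV ⇒ f₂ = f₁ · 12.52/30.1 = 57.3 × 0.41595 ≈ 23.8338 mm.
Sensor diagonal = √(12.52² + 7.41²) = √211.6585 ≈ 14.5485 mm.
Diagonal AOV on the new format = 2·arctan(14.5485 / (2 × 23.8338)) = 2·arctan(0.30521) ≈ 33.9452°.

33.95°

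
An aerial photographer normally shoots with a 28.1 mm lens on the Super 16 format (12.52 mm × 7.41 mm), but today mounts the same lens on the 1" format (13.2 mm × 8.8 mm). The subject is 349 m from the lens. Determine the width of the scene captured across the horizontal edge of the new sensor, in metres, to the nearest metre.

The focal length stays 28.1 mm; the relevant sensor dimension is now w = 13.2 mm. Object distance dₒ = 349 m = 349000 mm.
Thin-lens field width W = w·(dₒ − f)/f = 13.2 × (349000 − 28.1)/28.1 ≈ 163929.860 mm = 163.93 m.

164 m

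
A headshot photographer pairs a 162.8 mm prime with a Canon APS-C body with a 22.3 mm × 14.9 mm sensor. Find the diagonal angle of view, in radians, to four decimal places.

Sensor diagonal = √(22.3² + 14.9²) = √719.3000 ≈ 26.8198 mm.
Angle of view α = 2·arctan(d/2f) with d = 26.8198 mm and f = 162.8 mm.
d/2f = 0.08237; arctan(0.08237) ≈ 0.0822 rad, so α ≈ 0.1644 rad.

0.1644 rad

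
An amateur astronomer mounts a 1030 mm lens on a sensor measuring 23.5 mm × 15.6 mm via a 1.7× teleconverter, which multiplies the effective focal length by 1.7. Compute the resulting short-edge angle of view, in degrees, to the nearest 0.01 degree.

Effective focal length f = 1030 × 1.7 = 1751 mm.
α = 2·arctan(15.6 / (2 × 1751)) = 2·arctan(0.00445) ≈ 0.5105°.

0.51°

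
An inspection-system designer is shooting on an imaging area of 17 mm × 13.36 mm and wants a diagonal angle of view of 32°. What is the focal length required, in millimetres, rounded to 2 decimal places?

37.70 mm

Sensor diagonal = √(17² + 13.36²) = √467.4896 ≈ 21.6215 mm.
From α = 2·arctan(d/2f) we get f = d / (2·tan(α/2)).
With d = 21.6215 mm and α/2 = 16°, tan(α/2) ≈ 0.28675, so f ≈ 21.6215 / 0.57349 ≈ 37.7016 mm.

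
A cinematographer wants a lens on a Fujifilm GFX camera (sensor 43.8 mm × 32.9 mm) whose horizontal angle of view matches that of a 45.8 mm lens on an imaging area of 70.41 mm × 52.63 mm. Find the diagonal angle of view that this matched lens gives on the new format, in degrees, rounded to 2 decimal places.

87.74°

Equal horizontal AOV ⇒ f₂ = f₁ · 43.8/70.41 = 45.8 × 0.62207 ≈ 28.4908 mm.
Sensor diagonal = √(43.8² + 32.9²) = √3000.8500 ≈ 54.7800 mm.
Diagonal AOV on the new format = 2·arctan(54.7800 / (2 × 28.4908)) = 2·arctan(0.96136) ≈ 87.7429°.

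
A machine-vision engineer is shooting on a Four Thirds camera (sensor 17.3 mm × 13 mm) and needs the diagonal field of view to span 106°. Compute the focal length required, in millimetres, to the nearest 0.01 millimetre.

Sensor diagonal = √(17.3² + 13²) = √468.2900 ≈ 21.6400 mm.
From α = 2·arctan(d/2f) we get f = d / (2·tan(α/2)).
With d = 21.6400 mm and α/2 = 53°, tan(α/2) ≈ 1.32704, so f ≈ 21.6400 / 2.65409 ≈ 8.1535 mm.

8.15 mm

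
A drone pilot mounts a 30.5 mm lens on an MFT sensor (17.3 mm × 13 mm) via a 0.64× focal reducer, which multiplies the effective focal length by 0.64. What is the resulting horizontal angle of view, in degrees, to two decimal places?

Effective focal length f = 30.5 × 0.64 = 19.52 mm.
α = 2·arctan(17.3 / (2 × 19.52)) = 2·arctan(0.44314) ≈ 47.7996°.

47.80°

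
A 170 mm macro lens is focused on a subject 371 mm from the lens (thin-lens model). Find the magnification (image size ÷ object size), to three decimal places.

0.846×

Thin lens: 1/f = 1/dₒ + 1/dᵢ → 1/dᵢ = 1/170 − 1/371 = 0.0031869 mm⁻¹, so dᵢ ≈ 313.7811 mm.
Magnification m = dᵢ/dₒ = 313.7811/371 ≈ 0.84577.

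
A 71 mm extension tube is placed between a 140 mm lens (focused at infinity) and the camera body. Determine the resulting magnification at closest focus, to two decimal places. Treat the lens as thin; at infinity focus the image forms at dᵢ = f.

The tube moves the image plane from f to f + e, so dᵢ = 140 + 71 = 211 mm. Focus is achieved when 1/f = 1/dₒ + 1/dᵢ, giving dₒ = 1/(1/f − 1/(f+e)).
Magnification m = dᵢ/dₒ = (f+e)·(1/f − 1/(f+e)) = e/f = 71/140 ≈ 0.5071.

0.51×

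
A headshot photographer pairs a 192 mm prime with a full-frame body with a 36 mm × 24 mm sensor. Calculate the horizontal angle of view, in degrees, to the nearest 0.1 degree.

Angle of view α = 2·arctan(w/2f) with w = 36 mm and f = 192 mm.
w/2f = 0.09375; arctan(0.09375) ≈ 5.3558°, so α ≈ 10.7117°.

10.7°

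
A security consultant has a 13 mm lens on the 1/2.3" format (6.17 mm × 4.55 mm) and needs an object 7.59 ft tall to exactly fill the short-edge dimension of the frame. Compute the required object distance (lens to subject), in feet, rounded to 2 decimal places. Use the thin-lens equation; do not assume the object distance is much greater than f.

21.73 ft

W: 7.59 ft × 304.8 mm/ft = 2313.43 mm.
Magnification m = h/W = dᵢ/dₒ; combined with 1/f = 1/dₒ + 1/dᵢ this gives dₒ = f·(1 + W/h).
dₒ = 13 mm × (1 + 2313.43/4.55) = 13 × 509.4466 ≈ 6622.806 mm = 6622.806/304.8 ft = 21.7284 ft.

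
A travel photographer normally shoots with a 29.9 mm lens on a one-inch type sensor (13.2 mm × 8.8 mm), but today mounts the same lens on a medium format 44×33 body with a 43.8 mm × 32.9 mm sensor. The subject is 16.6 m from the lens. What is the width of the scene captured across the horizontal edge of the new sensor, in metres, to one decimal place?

24.3 m

The focal length stays 29.9 mm; the relevant sensor dimension is now w = 43.8 mm. Object distance dₒ = 16.6 m = 16600 mm.
Thin-lens field width W = w·(dₒ − f)/f = 43.8 × (16600 − 29.9)/29.9 ≈ 24273.257 mm = 24.2733 m.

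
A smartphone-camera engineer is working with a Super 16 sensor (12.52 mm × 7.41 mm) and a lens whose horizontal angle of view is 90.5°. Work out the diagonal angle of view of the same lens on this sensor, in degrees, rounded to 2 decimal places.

From the horizontal AOV: f = 12.52 / (2·tan(45.25°)) = 12.52 / 2.01753 ≈ 6.2056 mm.
Sensor diagonal = √(12.52² + 7.41²) = √211.6585 ≈ 14.5485 mm.
Diagonal AOV = 2·arctan(14.5485 / (2 × 6.2056)) = 2·arctan(1.17220) ≈ 99.0655°.

99.07°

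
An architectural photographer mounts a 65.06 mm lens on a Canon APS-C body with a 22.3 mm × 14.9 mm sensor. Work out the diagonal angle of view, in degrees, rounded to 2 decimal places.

23.29°

Sensor diagonal = √(22.3² + 14.9²) = √719.3000 ≈ 26.8198 mm.
Angle of view α = 2·arctan(d/2f) with d = 26.8198 mm and f = 65.06 mm.
d/2f = 0.20612; arctan(0.20612) ≈ 11.6465°, so α ≈ 23.2929°.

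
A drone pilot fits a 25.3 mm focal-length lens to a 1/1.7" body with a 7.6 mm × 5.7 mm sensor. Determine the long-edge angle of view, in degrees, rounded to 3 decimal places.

Angle of view α = 2·arctan(w/2f) with w = 7.6 mm and f = 25.3 mm.
w/2f = 0.15020; arctan(0.15020) ≈ 8.5418°, so α ≈ 17.0837°.

17.084°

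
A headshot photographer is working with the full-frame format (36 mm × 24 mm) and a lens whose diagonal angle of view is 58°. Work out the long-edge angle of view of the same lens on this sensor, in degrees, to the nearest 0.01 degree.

Sensor diagonal = √(36² + 24²) = √1872.0000 ≈ 43.2666 mm.
From the diagonal AOV: f = 43.2666 / (2·tan(29°)) = 43.2666 / 1.10862 ≈ 39.0275 mm.
Long-edge AOV = 2·arctan(36 / (2 × 39.0275)) = 2·arctan(0.46121) ≈ 49.5195°.

49.52°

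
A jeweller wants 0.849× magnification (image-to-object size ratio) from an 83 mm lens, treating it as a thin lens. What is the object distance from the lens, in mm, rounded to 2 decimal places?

With m = dᵢ/dₒ and 1/f = 1/dₒ + 1/dᵢ, substituting dᵢ = m·dₒ gives 1/f = (1 + 1/m)/dₒ, hence dₒ = f·(1 + 1/m).
dₒ = 83 × (1 + 1/0.849) = 83 × 2.17786 ≈ 180.762 mm.

180.76 mm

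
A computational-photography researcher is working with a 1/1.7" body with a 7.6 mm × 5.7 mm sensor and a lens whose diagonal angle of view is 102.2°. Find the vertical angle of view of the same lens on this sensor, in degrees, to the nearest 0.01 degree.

Sensor diagonal = √(7.6² + 5.7²) = √90.2500 ≈ 9.5000 mm.
From the diagonal AOV: f = 9.5000 / (2·tan(51.1°)) = 9.5000 / 2.47863 ≈ 3.8328 mm.
Vertical AOV = 2·arctan(5.7 / (2 × 3.8328)) = 2·arctan(0.74359) ≈ 73.2681°.

73.27°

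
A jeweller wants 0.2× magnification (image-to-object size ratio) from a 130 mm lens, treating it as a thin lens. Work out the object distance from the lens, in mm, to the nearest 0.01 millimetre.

With m = dᵢ/dₒ and 1/f = 1/dₒ + 1/dᵢ, substituting dᵢ = m·dₒ gives 1/f = (1 + 1/m)/dₒ, hence dₒ = f·(1 + 1/m).
dₒ = 130 × (1 + 1/0.2) = 130 × 6.00000 ≈ 780.000 mm.

780.00 mm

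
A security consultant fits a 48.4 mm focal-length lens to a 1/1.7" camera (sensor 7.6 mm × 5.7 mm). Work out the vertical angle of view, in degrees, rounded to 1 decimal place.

Angle of view α = 2·arctan(h/2f) with h = 5.7 mm and f = 48.4 mm.
h/2f = 0.05888; arctan(0.05888) ≈ 3.3699°, so α ≈ 6.7399°.

6.7°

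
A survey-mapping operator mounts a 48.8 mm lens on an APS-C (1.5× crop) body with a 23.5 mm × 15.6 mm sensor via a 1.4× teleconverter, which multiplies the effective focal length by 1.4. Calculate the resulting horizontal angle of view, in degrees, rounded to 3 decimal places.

Effective focal length f = 48.8 × 1.4 = 68.32 mm.
α = 2·arctan(23.5 / (2 × 68.32)) = 2·arctan(0.17198) ≈ 19.5171°.

19.517°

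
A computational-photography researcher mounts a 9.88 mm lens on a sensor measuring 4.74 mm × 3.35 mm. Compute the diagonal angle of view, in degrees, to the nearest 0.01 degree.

Sensor diagonal = √(4.74² + 3.35²) = √33.6901 ≈ 5.8043 mm.
Angle of view α = 2·arctan(d/2f) with d = 5.8043 mm and f = 9.88 mm.
d/2f = 0.29374; arctan(0.29374) ≈ 16.3697°, so α ≈ 32.7393°.

32.74°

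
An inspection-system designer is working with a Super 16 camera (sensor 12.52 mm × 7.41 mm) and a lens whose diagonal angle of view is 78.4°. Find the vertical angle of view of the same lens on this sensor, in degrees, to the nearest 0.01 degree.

45.12°

Sensor diagonal = √(12.52² + 7.41²) = √211.6585 ≈ 14.5485 mm.
From the diagonal AOV: f = 14.5485 / (2·tan(39.2°)) = 14.5485 / 1.63116 ≈ 8.9191 mm.
Vertical AOV = 2·arctan(7.41 / (2 × 8.9191)) = 2·arctan(0.41540) ≈ 45.1160°.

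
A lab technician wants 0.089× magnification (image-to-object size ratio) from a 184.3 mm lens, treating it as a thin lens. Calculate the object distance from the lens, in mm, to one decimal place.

2255.1 mm

With m = dᵢ/dₒ and 1/f = 1/dₒ + 1/dᵢ, substituting dᵢ = m·dₒ gives 1/f = (1 + 1/m)/dₒ, hence dₒ = f·(1 + 1/m).
dₒ = 184.3 × (1 + 1/0.089) = 184.3 × 12.23596 ≈ 2255.087 mm.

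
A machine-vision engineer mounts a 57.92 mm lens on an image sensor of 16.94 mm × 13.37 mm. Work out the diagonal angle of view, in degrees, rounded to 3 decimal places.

21.106°

Sensor diagonal = √(16.94² + 13.37²) = √465.7205 ≈ 21.5806 mm.
Angle of view α = 2·arctan(d/2f) with d = 21.5806 mm and f = 57.92 mm.
d/2f = 0.18630; arctan(0.18630) ≈ 10.5530°, so α ≈ 21.1060°.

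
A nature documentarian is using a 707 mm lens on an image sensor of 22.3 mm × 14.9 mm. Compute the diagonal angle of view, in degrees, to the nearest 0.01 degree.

Sensor diagonal = √(22.3² + 14.9²) = √719.3000 ≈ 26.8198 mm.
Angle of view α = 2·arctan(d/2f) with d = 26.8198 mm and f = 707 mm.
d/2f = 0.01897; arctan(0.01897) ≈ 1.0866°, so α ≈ 2.1732°.

2.17°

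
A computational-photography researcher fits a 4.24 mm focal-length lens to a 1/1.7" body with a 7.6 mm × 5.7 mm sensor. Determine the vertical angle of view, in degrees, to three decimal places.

Angle of view α = 2·arctan(h/2f) with h = 5.7 mm and f = 4.24 mm.
h/2f = 0.67217; arctan(0.67217) ≈ 33.9078°, so α ≈ 67.8156°.

67.816°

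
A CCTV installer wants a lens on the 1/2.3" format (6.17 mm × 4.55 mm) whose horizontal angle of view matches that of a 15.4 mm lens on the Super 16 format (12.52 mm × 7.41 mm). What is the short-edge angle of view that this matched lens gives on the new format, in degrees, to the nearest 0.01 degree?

Equal horizontal AOV ⇒ f₂ = f₁ · 6.17/12.52 = 15.4 × 0.49281 ≈ 7.5893 mm.
Short-edge AOV on the new format = 2·arctan(4.55 / (2 × 7.5893)) = 2·arctan(0.29976) ≈ 33.3737°.

33.37°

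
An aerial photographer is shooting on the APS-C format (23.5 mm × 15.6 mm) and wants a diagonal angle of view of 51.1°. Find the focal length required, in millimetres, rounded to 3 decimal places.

Sensor diagonal = √(23.5² + 15.6²) = √795.6100 ≈ 28.2066 mm.
From α = 2·arctan(d/2f) we get f = d / (2·tan(α/2)).
With d = 28.2066 mm and α/2 = 25.55°, tan(α/2) ≈ 0.47805, so f ≈ 28.2066 / 0.95609 ≈ 29.5019 mm.

29.502 mm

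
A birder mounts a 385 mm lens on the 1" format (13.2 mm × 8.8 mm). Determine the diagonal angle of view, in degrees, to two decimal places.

2.36°

Sensor diagonal = √(13.2² + 8.8²) = √251.6800 ≈ 15.8644 mm.
Angle of view α = 2·arctan(d/2f) with d = 15.8644 mm and f = 385 mm.
d/2f = 0.02060; arctan(0.02060) ≈ 1.1803°, so α ≈ 2.3606°.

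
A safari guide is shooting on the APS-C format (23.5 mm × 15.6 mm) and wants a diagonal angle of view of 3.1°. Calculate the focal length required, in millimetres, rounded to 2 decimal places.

521.20 mm

Sensor diagonal = √(23.5² + 15.6²) = √795.6100 ≈ 28.2066 mm.
From α = 2·arctan(d/2f) we get f = d / (2·tan(α/2)).
With d = 28.2066 mm and α/2 = 1.55°, tan(α/2) ≈ 0.02706, so f ≈ 28.2066 / 0.05412 ≈ 521.2008 mm.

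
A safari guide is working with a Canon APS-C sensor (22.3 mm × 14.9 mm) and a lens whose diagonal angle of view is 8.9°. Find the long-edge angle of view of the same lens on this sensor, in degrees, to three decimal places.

7.405°

Sensor diagonal = √(22.3² + 14.9²) = √719.3000 ≈ 26.8198 mm.
From the diagonal AOV: f = 26.8198 / (2·tan(4.45°)) = 26.8198 / 0.15565 ≈ 172.3111 mm.
Long-edge AOV = 2·arctan(22.3 / (2 × 172.3111)) = 2·arctan(0.06471) ≈ 7.4047°.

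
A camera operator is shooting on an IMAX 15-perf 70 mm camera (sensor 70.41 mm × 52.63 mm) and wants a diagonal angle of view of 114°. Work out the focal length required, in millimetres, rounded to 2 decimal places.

28.54 mm

Sensor diagonal = √(70.41² + 52.63²) = √7727.4850 ≈ 87.9061 mm.
From α = 2·arctan(d/2f) we get f = d / (2·tan(α/2)).
With d = 87.9061 mm and α/2 = 57°, tan(α/2) ≈ 1.53986, so f ≈ 87.9061 / 3.07973 ≈ 28.5434 mm.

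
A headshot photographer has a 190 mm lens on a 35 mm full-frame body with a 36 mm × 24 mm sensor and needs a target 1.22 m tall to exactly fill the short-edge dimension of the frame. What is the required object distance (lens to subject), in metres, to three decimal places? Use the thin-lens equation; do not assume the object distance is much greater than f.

W: 1.22 m = 1220 mm.
Magnification m = h/W = dᵢ/dₒ; combined with 1/f = 1/dₒ + 1/dᵢ this gives dₒ = f·(1 + W/h).
dₒ = 190 mm × (1 + 1220/24) = 190 × 51.8333 ≈ 9848.333 mm = 9.84833 m.

9.848 m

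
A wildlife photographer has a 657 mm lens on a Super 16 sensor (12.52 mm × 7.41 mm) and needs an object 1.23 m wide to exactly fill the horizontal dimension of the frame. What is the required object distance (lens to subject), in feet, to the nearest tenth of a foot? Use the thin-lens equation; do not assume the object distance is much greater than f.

213.9 ft

W: 1.23 m = 1230 mm.
Magnification m = w/W = dᵢ/dₒ; combined with 1/f = 1/dₒ + 1/dᵢ this gives dₒ = f·(1 + W/w).
dₒ = 657 mm × (1 + 1230/12.52) = 657 × 99.2428 ≈ 65202.527 mm = 65202.527/304.8 ft = 213.919 ft.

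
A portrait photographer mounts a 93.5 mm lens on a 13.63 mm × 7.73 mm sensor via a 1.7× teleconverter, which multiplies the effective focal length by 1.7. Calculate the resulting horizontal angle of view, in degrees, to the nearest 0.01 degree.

4.91°

Effective focal length f = 93.5 × 1.7 = 158.95 mm.
α = 2·arctan(13.63 / (2 × 158.95)) = 2·arctan(0.04288) ≈ 4.9101°.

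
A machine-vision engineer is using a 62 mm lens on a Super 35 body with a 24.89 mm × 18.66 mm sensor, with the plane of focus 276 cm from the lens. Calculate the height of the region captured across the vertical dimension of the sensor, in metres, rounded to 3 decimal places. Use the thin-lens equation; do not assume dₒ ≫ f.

dₒ: 276 cm = 2760 mm.
Similar triangles through the lens centre give W/dₒ = h/dᵢ; with 1/f = 1/dₒ + 1/dᵢ this gives W = h·(dₒ − f)/f.
W = 18.66 mm × (2760 − 62) / 62 = 18.66 × 43.5161 ≈ 812.011 mm = 0.812011 m.

0.812 m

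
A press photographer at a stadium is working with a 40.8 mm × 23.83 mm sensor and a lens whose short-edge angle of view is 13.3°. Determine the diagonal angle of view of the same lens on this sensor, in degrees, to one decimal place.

From the short-edge AOV: f = 23.83 / (2·tan(6.65°)) = 23.83 / 0.23318 ≈ 102.1971 mm.
Sensor diagonal = √(40.8² + 23.83²) = √2232.5089 ≈ 47.2494 mm.
Diagonal AOV = 2·arctan(47.2494 / (2 × 102.1971)) = 2·arctan(0.23117) ≈ 26.0326°.

26.0°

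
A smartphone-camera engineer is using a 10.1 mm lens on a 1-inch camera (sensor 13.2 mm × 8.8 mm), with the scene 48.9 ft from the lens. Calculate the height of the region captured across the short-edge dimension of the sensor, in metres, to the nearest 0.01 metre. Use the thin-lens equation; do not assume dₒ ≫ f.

dₒ: 48.9 ft × 304.8 mm/ft = 14904.72 mm.
Similar triangles through the lens centre give W/dₒ = h/dᵢ; with 1/f = 1/dₒ + 1/dᵢ this gives W = h·(dₒ − f)/f.
W = 8.8 mm × (14904.7 − 10.1) / 10.1 = 8.8 × 1474.7148 ≈ 12977.490 mm = 12.9775 m.

12.98 m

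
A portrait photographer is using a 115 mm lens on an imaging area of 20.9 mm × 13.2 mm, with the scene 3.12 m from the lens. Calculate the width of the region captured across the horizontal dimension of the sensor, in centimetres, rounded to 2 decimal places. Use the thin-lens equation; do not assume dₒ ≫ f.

dₒ: 3.12 m = 3120 mm.
Similar triangles through the lens centre give W/dₒ = w/dᵢ; with 1/f = 1/dₒ + 1/dᵢ this gives W = w·(dₒ − f)/f.
W = 20.9 mm × (3120 − 115) / 115 = 20.9 × 26.1304 ≈ 546.126 mm = 54.6126 cm.

54.61 cm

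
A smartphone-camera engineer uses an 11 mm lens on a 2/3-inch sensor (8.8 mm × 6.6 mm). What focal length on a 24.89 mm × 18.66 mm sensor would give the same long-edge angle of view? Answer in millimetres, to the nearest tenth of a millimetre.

31.1 mm

Equal angle of view means equal width/f ratio, so f₂ = f₁ · (width₂/width₁) = 11 × 24.89/8.8.
f₂ = 11 × 2.82841 ≈ 31.113 mm.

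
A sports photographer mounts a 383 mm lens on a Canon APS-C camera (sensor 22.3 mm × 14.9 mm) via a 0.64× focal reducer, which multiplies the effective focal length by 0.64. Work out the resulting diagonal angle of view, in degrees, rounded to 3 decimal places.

6.263°

Effective focal length f = 383 × 0.64 = 245.12 mm.
Sensor diagonal = √(22.3² + 14.9²) = √719.3000 ≈ 26.8198 mm.
α = 2·arctan(26.820 / (2 × 245.12)) = 2·arctan(0.05471) ≈ 6.2628°.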